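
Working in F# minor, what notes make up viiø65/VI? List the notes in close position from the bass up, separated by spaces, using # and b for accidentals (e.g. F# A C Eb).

viiø65/VI is a secondary leading-tone chord. The target VI is D in F# minor; the applied chord is rooted a semitone below, on C#.
Building a half-diminished seventh chord on C# gives C#-E-G-B.
The figured bass 65 indicates first inversion, placing the third (E) in the bass: E-G-B-C#.

E G B C#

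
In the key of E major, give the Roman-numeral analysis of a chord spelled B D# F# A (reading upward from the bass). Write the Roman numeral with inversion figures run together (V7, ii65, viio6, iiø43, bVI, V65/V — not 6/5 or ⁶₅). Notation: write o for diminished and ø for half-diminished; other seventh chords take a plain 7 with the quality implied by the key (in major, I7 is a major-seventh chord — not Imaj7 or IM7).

V7

Stacked in thirds the chord is B-D#-F#-A: a dominant seventh chord on B.
In E major, B is the dominant; the diatonic dominant seventh chord there is V7.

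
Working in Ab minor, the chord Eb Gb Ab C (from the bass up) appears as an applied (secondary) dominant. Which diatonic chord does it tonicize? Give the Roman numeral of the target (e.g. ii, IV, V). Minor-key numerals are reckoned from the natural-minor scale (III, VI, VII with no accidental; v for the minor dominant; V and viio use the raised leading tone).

iv

The chord is a dominant seventh chord on Ab.
A dominant resolves down a perfect fifth: Ab → Db. In Ab minor, Db is scale degree 4, i.e. iv.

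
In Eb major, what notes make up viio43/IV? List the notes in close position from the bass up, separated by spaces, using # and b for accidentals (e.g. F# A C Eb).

Db Fb G Bb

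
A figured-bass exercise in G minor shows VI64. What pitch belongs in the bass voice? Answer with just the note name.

Bb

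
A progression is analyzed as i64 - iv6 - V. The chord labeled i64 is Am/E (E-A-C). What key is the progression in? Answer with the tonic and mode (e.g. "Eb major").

The anchor chord is a minor triad on A, labeled i64.
If A is scale degree 1 and the mode makes that degree carry a minor triad, the tonic is A and the mode is minor.

A minor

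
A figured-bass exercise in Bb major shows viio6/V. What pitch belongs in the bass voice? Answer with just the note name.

G

The applied chord viio6/V is rooted on E: E-G-Bb.
The figure 6 means first inversion — the third is in the bass.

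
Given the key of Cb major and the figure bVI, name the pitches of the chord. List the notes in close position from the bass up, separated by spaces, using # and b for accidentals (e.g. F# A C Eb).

Abb Cb Ebb

bVI is a major triad on the lowered sixth degree, borrowed from the parallel minor. In Cb major that root is Abb.
So the chord is Abb-Cb-Ebb, a major triad.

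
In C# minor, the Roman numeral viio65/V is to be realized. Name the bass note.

The applied chord viio65/V is rooted on F##: F##-A#-C#-E.
The figure 65 means first inversion — the third is in the bass.

A#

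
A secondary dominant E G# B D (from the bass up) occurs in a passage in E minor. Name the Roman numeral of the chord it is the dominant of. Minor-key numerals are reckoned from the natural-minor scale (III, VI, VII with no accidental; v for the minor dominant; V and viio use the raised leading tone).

iv

The chord is a dominant seventh chord on E.
A dominant resolves down a perfect fifth: E → A. In E minor, A is scale degree 4, i.e. iv.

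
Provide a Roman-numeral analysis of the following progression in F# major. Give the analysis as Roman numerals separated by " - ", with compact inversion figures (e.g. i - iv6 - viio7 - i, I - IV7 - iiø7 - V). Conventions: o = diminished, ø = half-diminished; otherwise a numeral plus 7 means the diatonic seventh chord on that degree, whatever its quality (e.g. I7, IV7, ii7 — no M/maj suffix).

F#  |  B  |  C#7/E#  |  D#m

F#: root F# is the tonic; major triad there is I.
B has root B, degree 4 in F# major, so IV.
C#7/E# has root C#, degree 5 in F# major, so V65.
D#m: root D# is the submediant; minor triad there is vi.

I - IV - V65 - vi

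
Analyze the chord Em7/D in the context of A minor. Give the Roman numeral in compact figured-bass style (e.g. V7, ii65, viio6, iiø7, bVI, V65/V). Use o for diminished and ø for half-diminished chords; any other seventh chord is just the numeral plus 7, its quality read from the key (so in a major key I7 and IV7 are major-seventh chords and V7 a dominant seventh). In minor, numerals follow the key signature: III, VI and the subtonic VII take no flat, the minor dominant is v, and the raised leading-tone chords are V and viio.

v42

The pitches E-G-B-D form a minor seventh chord rooted on E.
In A minor, E is the dominant; the diatonic minor seventh chord there is v7.
With D in the bass the chord is in third inversion, so the figured bass is 42.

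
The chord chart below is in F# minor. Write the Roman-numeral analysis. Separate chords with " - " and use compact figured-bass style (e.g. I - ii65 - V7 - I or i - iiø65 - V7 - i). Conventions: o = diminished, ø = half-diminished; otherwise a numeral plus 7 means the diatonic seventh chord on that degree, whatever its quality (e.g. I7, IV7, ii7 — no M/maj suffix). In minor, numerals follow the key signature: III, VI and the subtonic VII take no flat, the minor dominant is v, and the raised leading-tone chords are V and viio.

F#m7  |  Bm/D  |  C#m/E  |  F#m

F#m7: minor seventh chord on F# = scale degree 1 → i7.
Bm/D: root B is the subdominant; minor triad there is iv6.
C#m/E: minor triad on C# = scale degree 5 → v6.
F#m: minor triad on F# = scale degree 1 → i.

i7 - iv6 - v6 - i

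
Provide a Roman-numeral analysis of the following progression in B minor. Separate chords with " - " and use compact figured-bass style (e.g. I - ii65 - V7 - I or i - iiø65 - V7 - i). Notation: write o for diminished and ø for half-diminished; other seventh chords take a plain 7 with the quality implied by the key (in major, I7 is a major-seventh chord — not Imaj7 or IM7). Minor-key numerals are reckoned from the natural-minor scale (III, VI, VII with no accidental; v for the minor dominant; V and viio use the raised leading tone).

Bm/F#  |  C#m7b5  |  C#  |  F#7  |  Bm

i64 - iiø7 - V/V - V7 - i

Bm/F# has root B, degree 1 in B minor, so i64.
C#m7b5: half-diminished seventh chord on C# = scale degree 2 → iiø7.
C#: chromatic; C# is V of V, so V/V.
F#7 has root F#, degree 5 in B minor, so V7.
Bm: minor triad on B = scale degree 1 → i.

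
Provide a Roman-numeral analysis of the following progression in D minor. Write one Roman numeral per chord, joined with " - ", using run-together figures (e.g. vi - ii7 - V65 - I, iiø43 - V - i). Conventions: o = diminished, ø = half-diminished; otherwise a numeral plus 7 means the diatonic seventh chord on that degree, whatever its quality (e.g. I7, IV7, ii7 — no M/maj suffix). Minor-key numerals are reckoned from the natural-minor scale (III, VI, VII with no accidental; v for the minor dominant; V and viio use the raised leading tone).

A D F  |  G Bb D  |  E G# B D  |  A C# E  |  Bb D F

A-D-F: root D is the tonic; minor triad there is i64.
G-Bb-D has root G, degree 4 in D minor, so iv.
E-G#-B-D: chromatic; E is V of V, so V7/V.
A-C#-E: major triad on A = scale degree 5 → V.
Bb-D-F has root Bb, degree 6 in D minor, so VI.

i64 - iv - V7/V - V - VI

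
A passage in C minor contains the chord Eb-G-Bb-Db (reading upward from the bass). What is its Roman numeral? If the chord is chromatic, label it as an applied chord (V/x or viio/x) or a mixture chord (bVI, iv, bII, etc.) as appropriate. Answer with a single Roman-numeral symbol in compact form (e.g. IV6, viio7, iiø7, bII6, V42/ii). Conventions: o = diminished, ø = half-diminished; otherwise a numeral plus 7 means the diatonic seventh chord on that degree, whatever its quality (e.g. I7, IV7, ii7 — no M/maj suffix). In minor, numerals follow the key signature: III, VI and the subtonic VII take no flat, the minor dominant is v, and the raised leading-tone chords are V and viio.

V7/VI

The pitches Eb-G-Bb-Db form a dominant seventh chord rooted on Eb.
Eb is not a diatonic chord root with this quality in C minor, but it lies a perfect fifth above Ab (VI), so the chord functions as an applied dominant of VI.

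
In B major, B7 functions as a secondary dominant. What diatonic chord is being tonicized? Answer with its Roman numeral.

The chord is a dominant seventh chord on B.
A dominant resolves down a perfect fifth: B → E. In B major, E is scale degree 4, i.e. IV.

IV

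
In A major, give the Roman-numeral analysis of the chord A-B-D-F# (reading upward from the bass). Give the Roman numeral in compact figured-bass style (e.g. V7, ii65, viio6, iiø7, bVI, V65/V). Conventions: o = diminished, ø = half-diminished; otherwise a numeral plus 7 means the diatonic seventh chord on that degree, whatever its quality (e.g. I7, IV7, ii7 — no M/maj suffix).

Stacked in thirds the chord is B-D-F#-A: a minor seventh chord on B.
B is scale degree 2 in A major, and a minor seventh chord on that degree is written ii7.
With A in the bass the chord is in third inversion, so the figured bass is 42.

ii42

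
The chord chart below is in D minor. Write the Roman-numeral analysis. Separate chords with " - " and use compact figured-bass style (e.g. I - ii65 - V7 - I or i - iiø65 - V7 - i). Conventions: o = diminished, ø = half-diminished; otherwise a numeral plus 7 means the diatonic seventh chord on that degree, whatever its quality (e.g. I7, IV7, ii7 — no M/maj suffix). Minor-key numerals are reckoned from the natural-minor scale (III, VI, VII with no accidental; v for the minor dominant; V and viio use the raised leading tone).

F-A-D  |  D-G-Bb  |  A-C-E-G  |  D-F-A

F-A-D has root D, degree 1 in D minor, so i6.
D-G-Bb: root G is the subdominant; minor triad there is iv64.
A-C-E-G: minor seventh chord on A = scale degree 5 → v7.
D-F-A: root D is the tonic; minor triad there is i.

i6 - iv64 - v7 - i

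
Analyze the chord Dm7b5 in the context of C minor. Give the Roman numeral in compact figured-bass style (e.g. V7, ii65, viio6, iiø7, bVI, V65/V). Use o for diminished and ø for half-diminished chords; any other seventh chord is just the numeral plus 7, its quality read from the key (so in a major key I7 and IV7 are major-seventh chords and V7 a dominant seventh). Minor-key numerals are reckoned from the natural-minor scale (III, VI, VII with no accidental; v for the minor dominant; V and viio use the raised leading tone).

iiø7

Stacked in thirds the chord is D-F-Ab-C: a half-diminished seventh chord on D.
D is scale degree 2 in C minor, and a half-diminished seventh chord on that degree is written iiø7.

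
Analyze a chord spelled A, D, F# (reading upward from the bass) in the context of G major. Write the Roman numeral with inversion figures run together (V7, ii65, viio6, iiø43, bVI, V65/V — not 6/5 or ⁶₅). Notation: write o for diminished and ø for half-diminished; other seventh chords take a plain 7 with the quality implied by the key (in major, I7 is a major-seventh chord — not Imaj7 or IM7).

V64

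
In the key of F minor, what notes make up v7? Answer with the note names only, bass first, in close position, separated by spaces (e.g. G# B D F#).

C Eb G Bb

In F minor, the fifth degree is C, and the diatonic chord built there is a minor seventh chord.
That chord is spelled C-Eb-G-Bb.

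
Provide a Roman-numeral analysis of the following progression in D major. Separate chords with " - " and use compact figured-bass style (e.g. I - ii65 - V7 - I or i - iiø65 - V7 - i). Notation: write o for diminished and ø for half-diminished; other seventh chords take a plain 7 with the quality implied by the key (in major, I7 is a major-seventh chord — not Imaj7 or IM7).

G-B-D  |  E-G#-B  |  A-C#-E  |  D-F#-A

IV - V/V - V - I

G-B-D has root G, degree 4 in D major, so IV.
E-G#-B: a major triad on E, the applied dominant of V → V/V.
A-C#-E has root A, degree 5 in D major, so V.
D-F#-A: root D is the tonic; major triad there is I.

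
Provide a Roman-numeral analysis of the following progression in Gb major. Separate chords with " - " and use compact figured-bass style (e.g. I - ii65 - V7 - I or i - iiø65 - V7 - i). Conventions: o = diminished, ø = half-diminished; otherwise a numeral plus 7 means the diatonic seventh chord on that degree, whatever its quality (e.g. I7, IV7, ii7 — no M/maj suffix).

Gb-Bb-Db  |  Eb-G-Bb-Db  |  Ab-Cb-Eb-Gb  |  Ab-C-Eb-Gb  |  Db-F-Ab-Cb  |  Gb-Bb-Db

I - V7/ii - ii7 - V7/V - V7 - I

Gb-Bb-Db: major triad on Gb = scale degree 1 → I.
Eb-G-Bb-Db is the secondary dominant of ii (dominant seventh chord on Eb): V7/ii.
Ab-Cb-Eb-Gb has root Ab, degree 2 in Gb major, so ii7.
Ab-C-Eb-Gb: chromatic; Ab is V of V, so V7/V.
Db-F-Ab-Cb has root Db, degree 5 in Gb major, so V7.
Gb-Bb-Db: root Gb is the tonic; major triad there is I.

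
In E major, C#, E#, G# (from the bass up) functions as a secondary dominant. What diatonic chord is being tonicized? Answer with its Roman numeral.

The chord is a major triad on C#.
A dominant resolves down a perfect fifth: C# → F#. In E major, F# is scale degree 2, i.e. ii.

ii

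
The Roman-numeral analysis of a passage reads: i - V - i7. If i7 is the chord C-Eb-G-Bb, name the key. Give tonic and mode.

C minor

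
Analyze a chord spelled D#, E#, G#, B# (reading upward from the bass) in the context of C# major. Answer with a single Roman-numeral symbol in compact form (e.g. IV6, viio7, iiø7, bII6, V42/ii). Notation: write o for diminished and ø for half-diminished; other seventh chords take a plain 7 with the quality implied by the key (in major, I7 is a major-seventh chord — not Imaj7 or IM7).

iii42

The pitches E#-G#-B#-D# form a minor seventh chord rooted on E#.
In C# major, E# is the mediant; the diatonic minor seventh chord there is iii7.
With D# in the bass the chord is in third inversion, so the figured bass is 42.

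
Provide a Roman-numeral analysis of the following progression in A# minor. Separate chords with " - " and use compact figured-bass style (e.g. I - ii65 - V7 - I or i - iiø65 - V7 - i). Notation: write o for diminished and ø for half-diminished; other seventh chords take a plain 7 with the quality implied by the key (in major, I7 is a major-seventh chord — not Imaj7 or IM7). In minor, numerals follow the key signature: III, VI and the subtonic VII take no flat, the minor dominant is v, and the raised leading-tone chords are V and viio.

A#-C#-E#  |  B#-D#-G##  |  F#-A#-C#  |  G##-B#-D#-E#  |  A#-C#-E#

i - viio6 - VI - V65 - i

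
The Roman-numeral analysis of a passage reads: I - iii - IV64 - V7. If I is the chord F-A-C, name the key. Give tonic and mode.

The anchor chord is a major triad on F, labeled I.
If F is scale degree 1 and the mode makes that degree carry a major triad, the tonic is F and the mode is major.

F major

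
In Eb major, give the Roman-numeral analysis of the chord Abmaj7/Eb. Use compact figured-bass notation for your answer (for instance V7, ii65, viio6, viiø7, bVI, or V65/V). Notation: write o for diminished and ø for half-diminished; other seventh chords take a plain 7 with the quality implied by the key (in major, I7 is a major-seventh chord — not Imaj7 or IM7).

Stacked in thirds the chord is Ab-C-Eb-G: a major seventh chord on Ab.
Ab is scale degree 4 in Eb major, and a major seventh chord on that degree is written IV7.
With Eb in the bass the chord is in second inversion, so the figured bass is 43.

IV43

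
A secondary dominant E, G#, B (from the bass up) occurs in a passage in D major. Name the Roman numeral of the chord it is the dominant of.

V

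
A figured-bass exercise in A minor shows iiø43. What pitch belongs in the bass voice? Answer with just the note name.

F

iiø in A minor has root B; the chord is B-D-F-A.
The figure 43 means second inversion — the fifth is in the bass.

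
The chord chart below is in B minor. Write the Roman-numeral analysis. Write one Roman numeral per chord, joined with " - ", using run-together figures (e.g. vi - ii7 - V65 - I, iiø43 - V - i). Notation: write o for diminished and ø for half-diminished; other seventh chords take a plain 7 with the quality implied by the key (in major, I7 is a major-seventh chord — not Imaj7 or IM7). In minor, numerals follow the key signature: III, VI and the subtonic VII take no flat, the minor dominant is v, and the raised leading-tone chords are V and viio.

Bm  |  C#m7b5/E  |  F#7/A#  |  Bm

i - iiø65 - V65 - i

Bm: root B is the tonic; minor triad there is i.
C#m7b5/E: root C# is the supertonic; half-diminished seventh chord there is iiø65.
F#7/A#: root F# is the dominant; dominant seventh chord there is V65.
Bm: minor triad on B = scale degree 1 → i.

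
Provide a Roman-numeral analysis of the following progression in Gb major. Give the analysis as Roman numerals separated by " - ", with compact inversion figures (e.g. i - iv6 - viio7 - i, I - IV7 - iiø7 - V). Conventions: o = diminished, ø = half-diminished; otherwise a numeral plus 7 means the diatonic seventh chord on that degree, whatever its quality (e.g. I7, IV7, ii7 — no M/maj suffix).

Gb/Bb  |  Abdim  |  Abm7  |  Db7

Gb/Bb: major triad on Gb = scale degree 1 → I6.
Abdim: diminished triad on Ab — chromatic; iio (borrowed from the parallel minor).
Abm7: root Ab is the supertonic; minor seventh chord there is ii7.
Db7: root Db is the dominant; dominant seventh chord there is V7.

I6 - iio - ii7 - V7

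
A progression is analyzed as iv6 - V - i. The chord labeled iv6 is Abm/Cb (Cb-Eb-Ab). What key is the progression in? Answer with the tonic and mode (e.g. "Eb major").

The anchor chord is a minor triad on Ab, labeled iv6.
iv6 on Ab implies Ab is the subdominant; that puts the tonic at Eb, and the lowercase numeral fits minor mode.

Eb minor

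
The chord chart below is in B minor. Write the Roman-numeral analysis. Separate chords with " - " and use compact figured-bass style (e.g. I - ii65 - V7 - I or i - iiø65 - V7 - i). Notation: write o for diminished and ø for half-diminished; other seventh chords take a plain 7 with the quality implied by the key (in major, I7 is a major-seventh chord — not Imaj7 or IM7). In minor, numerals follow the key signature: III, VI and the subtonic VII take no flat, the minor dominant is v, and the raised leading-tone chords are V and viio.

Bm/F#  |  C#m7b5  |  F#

Bm/F# has root B, degree 1 in B minor, so i64.
C#m7b5 has root C#, degree 2 in B minor, so iiø7.
F#: root F# is the dominant; major triad there is V.

i64 - iiø7 - V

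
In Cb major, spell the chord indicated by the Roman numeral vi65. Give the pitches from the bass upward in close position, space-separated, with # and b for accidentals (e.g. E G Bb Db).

In Cb major, the sixth degree is Ab, and the diatonic chord built there is a minor seventh chord.
That chord is spelled Ab-Cb-Eb-Gb.
The figured bass 65 indicates first inversion, placing the third (Cb) in the bass: Cb-Eb-Gb-Ab.

Cb Eb Gb Ab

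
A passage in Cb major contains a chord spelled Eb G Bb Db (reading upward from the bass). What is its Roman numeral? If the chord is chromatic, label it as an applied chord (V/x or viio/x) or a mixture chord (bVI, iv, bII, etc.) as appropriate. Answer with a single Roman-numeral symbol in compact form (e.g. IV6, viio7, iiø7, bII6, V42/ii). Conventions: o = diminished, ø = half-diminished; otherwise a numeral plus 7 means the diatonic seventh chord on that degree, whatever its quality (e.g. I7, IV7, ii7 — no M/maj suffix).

V7/vi

Stacked in thirds the chord is Eb-G-Bb-Db: a dominant seventh chord on Eb.
Eb is not a diatonic chord root with this quality in Cb major, but it lies a perfect fifth above Ab (vi), so the chord functions as an applied dominant of vi.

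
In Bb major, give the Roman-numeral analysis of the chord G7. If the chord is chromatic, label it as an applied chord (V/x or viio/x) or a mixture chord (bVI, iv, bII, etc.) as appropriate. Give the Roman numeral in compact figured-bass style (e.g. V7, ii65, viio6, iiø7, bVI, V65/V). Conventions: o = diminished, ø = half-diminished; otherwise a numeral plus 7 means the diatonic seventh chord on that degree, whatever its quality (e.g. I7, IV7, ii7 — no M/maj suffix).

Stacked in thirds the chord is G-B-D-F: a dominant seventh chord on G.
G is not a diatonic chord root with this quality in Bb major, but it lies a perfect fifth above C (ii), so the chord functions as an applied dominant of ii.

V7/ii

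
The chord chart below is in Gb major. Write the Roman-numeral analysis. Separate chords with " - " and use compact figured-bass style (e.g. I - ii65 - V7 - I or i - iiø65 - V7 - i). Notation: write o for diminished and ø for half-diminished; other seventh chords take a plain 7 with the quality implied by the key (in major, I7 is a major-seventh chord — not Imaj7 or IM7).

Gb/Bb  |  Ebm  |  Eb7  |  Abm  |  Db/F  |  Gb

Gb/Bb has root Gb, degree 1 in Gb major, so I6.
Ebm has root Eb, degree 6 in Gb major, so vi.
Eb7: chromatic; Eb is V of ii, so V7/ii.
Abm: root Ab is the supertonic; minor triad there is ii.
Db/F: root Db is the dominant; major triad there is V6.
Gb: root Gb is the tonic; major triad there is I.

I6 - vi - V7/ii - ii - V6 - I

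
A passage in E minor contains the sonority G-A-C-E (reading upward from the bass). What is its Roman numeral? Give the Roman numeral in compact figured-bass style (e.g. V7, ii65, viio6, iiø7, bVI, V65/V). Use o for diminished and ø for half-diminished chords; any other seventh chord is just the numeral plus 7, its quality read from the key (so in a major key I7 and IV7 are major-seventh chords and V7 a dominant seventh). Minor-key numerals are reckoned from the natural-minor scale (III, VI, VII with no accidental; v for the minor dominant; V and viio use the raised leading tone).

iv42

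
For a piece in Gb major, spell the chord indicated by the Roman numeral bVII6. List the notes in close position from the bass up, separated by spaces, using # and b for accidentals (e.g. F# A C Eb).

Scale degree 7 in Gb major is F; lowering it a half step gives Fb. bVII6 is a major triad on the lowered seventh degree (the subtonic), borrowed from the parallel minor.
So the chord is Fb-Ab-Cb, a major triad.
With the 6 figure the chord is in first inversion; from the bass Ab upward in close position it reads Ab-Cb-Fb.

Ab Cb Fb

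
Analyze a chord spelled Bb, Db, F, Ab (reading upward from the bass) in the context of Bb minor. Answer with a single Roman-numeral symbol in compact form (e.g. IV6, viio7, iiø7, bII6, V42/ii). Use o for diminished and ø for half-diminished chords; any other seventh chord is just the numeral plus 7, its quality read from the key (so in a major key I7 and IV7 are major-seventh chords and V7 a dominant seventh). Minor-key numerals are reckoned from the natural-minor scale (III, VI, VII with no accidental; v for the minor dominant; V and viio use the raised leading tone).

The pitches Bb-Db-F-Ab form a minor seventh chord rooted on Bb.
In Bb minor, Bb is the tonic; the diatonic minor seventh chord there is i7.

i7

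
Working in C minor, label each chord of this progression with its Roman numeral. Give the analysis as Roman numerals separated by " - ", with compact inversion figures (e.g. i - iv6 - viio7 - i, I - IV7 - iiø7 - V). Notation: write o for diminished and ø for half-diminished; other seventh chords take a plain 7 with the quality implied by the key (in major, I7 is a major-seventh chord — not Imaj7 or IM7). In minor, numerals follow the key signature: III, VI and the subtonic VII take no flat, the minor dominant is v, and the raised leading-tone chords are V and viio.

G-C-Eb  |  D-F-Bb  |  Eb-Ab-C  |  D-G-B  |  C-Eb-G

G-C-Eb has root C, degree 1 in C minor, so i64.
D-F-Bb: root Bb is the subtonic; major triad there is VII6.
Eb-Ab-C: major triad on Ab = scale degree 6 → VI64.
D-G-B: root G is the dominant; major triad there is V64.
C-Eb-G: minor triad on C = scale degree 1 → i.

i64 - VII6 - VI64 - V64 - i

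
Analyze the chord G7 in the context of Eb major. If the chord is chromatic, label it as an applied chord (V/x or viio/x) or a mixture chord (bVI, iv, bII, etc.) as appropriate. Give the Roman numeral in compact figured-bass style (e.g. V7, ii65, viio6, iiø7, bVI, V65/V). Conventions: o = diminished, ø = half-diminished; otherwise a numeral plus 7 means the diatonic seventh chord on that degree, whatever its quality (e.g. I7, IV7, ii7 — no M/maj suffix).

V7/vi

The pitches G-B-D-F form a dominant seventh chord rooted on G.
G is not a diatonic chord root with this quality in Eb major, but it lies a perfect fifth above C (vi), so the chord functions as an applied dominant of vi.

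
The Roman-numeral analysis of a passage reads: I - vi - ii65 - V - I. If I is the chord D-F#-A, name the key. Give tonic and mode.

D major

The anchor chord is a major triad on D, labeled I.
If D is scale degree 1 and the mode makes that degree carry a major triad, the tonic is D and the mode is major.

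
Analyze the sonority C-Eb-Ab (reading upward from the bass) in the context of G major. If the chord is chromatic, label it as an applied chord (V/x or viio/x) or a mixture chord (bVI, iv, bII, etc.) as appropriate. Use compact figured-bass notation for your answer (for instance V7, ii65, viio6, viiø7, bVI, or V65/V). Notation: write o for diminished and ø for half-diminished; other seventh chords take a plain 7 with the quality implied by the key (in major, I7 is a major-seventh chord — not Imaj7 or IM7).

bII6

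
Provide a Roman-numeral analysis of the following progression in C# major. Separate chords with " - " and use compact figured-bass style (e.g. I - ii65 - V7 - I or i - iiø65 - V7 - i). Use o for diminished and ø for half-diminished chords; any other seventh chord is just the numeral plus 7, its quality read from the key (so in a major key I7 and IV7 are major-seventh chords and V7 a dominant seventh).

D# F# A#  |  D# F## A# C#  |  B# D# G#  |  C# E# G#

ii - V7/V - V6 - I

D#-F#-A# has root D#, degree 2 in C# major, so ii.
D#-F##-A#-C# is the secondary dominant of V (dominant seventh chord on D#): V7/V.
B#-D#-G#: major triad on G# = scale degree 5 → V6.
C#-E#-G# has root C#, degree 1 in C# major, so I.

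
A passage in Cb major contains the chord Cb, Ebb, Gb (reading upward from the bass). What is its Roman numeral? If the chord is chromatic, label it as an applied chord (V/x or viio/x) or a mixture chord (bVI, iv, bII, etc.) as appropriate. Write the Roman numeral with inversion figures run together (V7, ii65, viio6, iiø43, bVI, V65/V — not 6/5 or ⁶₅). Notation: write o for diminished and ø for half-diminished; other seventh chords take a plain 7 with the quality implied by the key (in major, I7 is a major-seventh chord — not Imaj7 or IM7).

i

Stacked in thirds the chord is Cb-Ebb-Gb: a minor triad on Cb.
Cb is the first degree of Cb major. This is the minor tonic, borrowed from the parallel minor.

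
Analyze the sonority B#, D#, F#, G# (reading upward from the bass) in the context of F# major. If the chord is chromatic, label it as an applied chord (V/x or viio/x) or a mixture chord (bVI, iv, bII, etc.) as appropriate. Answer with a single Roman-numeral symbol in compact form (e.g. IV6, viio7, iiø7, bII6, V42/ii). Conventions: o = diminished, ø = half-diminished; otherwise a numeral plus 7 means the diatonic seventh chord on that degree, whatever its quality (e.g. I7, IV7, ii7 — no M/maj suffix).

Stacked in thirds the chord is G#-B#-D#-F#: a dominant seventh chord on G#.
G# is not a diatonic chord root with this quality in F# major, but it lies a perfect fifth above C# (V), so the chord functions as an applied dominant of V.
With B# in the bass the chord is in first inversion, so the figured bass is 65.

V65/V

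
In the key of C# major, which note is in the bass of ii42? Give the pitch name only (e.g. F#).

C#

ii in C# major has root D#; the chord is D#-F#-A#-C#.
The figure 42 means third inversion — the seventh is in the bass.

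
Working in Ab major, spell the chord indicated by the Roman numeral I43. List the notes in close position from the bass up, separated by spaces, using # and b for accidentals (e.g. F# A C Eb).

Eb G Ab C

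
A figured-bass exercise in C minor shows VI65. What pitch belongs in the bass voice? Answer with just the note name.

VI in C minor has root Ab; the chord is Ab-C-Eb-G.
The figure 65 means first inversion — the third is in the bass.

C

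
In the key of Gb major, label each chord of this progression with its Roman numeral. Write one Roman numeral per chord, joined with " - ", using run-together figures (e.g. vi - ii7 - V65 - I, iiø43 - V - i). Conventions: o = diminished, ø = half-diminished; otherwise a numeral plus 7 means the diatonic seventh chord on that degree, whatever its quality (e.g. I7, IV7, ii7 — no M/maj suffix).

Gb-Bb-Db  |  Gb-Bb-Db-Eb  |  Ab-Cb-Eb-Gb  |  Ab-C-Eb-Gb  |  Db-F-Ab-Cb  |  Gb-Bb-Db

I - vi65 - ii7 - V7/V - V7 - I

Gb-Bb-Db: root Gb is the tonic; major triad there is I.
Gb-Bb-Db-Eb: root Eb is the submediant; minor seventh chord there is vi65.
Ab-Cb-Eb-Gb: minor seventh chord on Ab = scale degree 2 → ii7.
Ab-C-Eb-Gb is the secondary dominant of V (dominant seventh chord on Ab): V7/V.
Db-F-Ab-Cb: root Db is the dominant; dominant seventh chord there is V7.
Gb-Bb-Db: major triad on Gb = scale degree 1 → I.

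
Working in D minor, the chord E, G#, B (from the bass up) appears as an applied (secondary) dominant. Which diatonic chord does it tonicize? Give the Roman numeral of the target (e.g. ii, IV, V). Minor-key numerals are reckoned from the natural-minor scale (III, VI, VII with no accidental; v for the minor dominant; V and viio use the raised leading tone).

V

The chord is a major triad on E.
A dominant resolves down a perfect fifth: E → A. In D minor, A is scale degree 5, i.e. V.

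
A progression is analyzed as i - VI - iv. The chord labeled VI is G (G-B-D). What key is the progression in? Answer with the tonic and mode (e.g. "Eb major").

The anchor chord is a major triad on G, labeled VI.
If G is scale degree 6 and the mode makes that degree carry a major triad, the tonic is B and the mode is minor.

B minor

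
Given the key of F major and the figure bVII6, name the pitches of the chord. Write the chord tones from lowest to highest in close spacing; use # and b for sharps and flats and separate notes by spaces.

Scale degree 7 in F major is E; lowering it a half step gives Eb. bVII6 is a major triad on the lowered seventh degree (the subtonic), borrowed from the parallel minor.
So the chord is Eb-G-Bb, a major triad.
With the 6 figure the chord is in first inversion; from the bass G upward in close position it reads G-Bb-Eb.

G Bb Eb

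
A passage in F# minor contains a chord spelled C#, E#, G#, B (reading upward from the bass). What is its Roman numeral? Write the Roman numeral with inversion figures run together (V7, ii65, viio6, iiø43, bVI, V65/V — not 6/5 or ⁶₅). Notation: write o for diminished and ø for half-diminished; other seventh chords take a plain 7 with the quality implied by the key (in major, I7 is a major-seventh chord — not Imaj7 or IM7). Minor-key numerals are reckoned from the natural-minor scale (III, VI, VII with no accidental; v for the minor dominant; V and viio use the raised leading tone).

The pitches C#-E#-G#-B form a dominant seventh chord rooted on C#.
C# is scale degree 5 in F# minor, and a dominant seventh chord on that degree is written V7.

V7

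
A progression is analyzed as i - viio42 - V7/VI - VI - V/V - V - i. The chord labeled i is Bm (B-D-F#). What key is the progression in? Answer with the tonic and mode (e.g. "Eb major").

The chord Bm is a minor triad rooted on B; its label is i.
If B is scale degree 1 and the mode makes that degree carry a minor triad, the tonic is B and the mode is minor.

B minor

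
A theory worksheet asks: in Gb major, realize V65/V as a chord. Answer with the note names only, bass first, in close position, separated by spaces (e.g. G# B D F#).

The slash means an applied dominant: we want the dominant of V. In Gb major, V is Db major, and its dominant is built on Ab.
Building a dominant seventh chord on Ab gives Ab-C-Eb-Gb.
With the 65 figure the chord is in first inversion; from the bass C upward in close position it reads C-Eb-Gb-Ab.

C Eb Gb Ab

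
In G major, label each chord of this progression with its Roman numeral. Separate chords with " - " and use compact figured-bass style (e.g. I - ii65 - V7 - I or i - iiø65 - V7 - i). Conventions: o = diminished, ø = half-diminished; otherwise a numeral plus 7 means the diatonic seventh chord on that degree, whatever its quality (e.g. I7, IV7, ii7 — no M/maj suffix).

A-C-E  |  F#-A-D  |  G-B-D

ii - V6 - I

A-C-E: root A is the supertonic; minor triad there is ii.
F#-A-D: root D is the dominant; major triad there is V6.
G-B-D has root G, degree 1 in G major, so I.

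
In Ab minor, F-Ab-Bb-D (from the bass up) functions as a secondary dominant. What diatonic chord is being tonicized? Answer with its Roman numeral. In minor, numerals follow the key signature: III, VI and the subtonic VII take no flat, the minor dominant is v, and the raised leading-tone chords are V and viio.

V

The chord is a dominant seventh chord on Bb.
A dominant resolves down a perfect fifth: Bb → Eb. In Ab minor, Eb is scale degree 5, i.e. V.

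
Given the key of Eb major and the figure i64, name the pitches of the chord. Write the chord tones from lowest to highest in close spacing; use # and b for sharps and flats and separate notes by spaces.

Bb Eb Gb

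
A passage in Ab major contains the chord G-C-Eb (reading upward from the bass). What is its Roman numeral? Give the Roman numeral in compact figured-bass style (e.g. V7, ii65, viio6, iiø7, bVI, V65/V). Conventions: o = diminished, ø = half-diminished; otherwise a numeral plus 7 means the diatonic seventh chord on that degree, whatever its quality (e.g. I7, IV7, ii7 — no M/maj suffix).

iii64

Stacked in thirds the chord is C-Eb-G: a minor triad on C.
C is scale degree 3 in Ab major, and a minor triad on that degree is written iii.
With G in the bass the chord is in second inversion, so the figured bass is 64.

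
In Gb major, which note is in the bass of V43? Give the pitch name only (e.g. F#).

V in Gb major has root Db; the chord is Db-F-Ab-Cb.
The figure 43 means second inversion — the fifth is in the bass.

Ab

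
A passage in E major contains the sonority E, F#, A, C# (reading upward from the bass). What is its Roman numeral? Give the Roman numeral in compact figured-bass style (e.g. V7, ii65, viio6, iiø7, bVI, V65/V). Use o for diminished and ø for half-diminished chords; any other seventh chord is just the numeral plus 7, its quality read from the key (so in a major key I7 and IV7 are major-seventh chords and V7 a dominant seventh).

Stacked in thirds the chord is F#-A-C#-E: a minor seventh chord on F#.
In E major, F# is the supertonic; the diatonic minor seventh chord there is ii7.
With E in the bass the chord is in third inversion, so the figured bass is 42.

ii42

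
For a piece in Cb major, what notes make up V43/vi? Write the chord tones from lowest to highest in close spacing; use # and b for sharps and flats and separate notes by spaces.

The slash means an applied dominant: we want the dominant of vi. In Cb major, vi is Ab minor, and its dominant is built on Eb.
Building a dominant seventh chord on Eb gives Eb-G-Bb-Db.
With the 43 figure the chord is in second inversion; from the bass Bb upward in close position it reads Bb-Db-Eb-G.

Bb Db Eb G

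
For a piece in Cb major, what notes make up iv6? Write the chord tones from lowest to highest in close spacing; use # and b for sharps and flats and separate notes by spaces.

iv6 is the minor subdominant, borrowed from the parallel minor. In Cb major that root is Fb.
So the chord is Fb-Abb-Cb, a minor triad.
The figured bass 6 indicates first inversion, placing the third (Abb) in the bass: Abb-Cb-Fb.

Abb Cb Fb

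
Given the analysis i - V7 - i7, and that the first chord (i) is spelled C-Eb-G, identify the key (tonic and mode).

i is given as C-Eb-G — a minor triad with root C.
If C is scale degree 1 and the mode makes that degree carry a minor triad, the tonic is C and the mode is minor.

C minor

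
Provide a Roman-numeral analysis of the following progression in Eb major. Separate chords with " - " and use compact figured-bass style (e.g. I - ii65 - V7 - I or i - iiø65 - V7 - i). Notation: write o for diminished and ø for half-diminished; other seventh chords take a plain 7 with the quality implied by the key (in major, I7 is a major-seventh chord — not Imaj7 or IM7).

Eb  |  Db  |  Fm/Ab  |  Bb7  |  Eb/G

Eb: root Eb is the tonic; major triad there is I.
Db: major triad on Db — chromatic; bVII (borrowed from the parallel minor).
Fm/Ab: minor triad on F = scale degree 2 → ii6.
Bb7: root Bb is the dominant; dominant seventh chord there is V7.
Eb/G: major triad on Eb = scale degree 1 → I6.

I - bVII - ii6 - V7 - I6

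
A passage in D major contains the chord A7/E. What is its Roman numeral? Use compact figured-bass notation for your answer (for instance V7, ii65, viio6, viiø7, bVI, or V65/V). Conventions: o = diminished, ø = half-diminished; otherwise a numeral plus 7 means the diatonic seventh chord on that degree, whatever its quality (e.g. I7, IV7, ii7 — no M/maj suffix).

V43

The pitches A-C#-E-G form a dominant seventh chord rooted on A.
In D major, A is the dominant; the diatonic dominant seventh chord there is V7.
With E in the bass the chord is in second inversion, so the figured bass is 43.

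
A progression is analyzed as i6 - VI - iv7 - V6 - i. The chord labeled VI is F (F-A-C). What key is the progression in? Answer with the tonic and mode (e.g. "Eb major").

VI is given as F-A-C — a major triad with root F.
If F is scale degree 6 and the mode makes that degree carry a major triad, the tonic is A and the mode is minor.

A minor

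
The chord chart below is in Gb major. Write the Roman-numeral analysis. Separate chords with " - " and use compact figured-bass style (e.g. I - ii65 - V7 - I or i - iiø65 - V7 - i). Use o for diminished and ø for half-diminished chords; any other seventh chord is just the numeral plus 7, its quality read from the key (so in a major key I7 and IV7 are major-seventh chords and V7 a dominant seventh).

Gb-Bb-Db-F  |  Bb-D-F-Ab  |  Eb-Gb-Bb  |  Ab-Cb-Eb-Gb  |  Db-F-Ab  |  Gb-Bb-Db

Gb-Bb-Db-F: root Gb is the tonic; major seventh chord there is I7.
Bb-D-F-Ab: a dominant seventh chord on Bb, the applied dominant of vi → V7/vi.
Eb-Gb-Bb has root Eb, degree 6 in Gb major, so vi.
Ab-Cb-Eb-Gb: minor seventh chord on Ab = scale degree 2 → ii7.
Db-F-Ab: major triad on Db = scale degree 5 → V.
Gb-Bb-Db has root Gb, degree 1 in Gb major, so I.

I7 - V7/vi - vi - ii7 - V - I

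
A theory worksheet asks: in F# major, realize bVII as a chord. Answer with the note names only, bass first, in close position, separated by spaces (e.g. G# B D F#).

Scale degree 7 in F# major is E#; lowering it a half step gives E. bVII is a major triad on the lowered seventh degree (the subtonic), borrowed from the parallel minor.
So the chord is E-G#-B.

E G# B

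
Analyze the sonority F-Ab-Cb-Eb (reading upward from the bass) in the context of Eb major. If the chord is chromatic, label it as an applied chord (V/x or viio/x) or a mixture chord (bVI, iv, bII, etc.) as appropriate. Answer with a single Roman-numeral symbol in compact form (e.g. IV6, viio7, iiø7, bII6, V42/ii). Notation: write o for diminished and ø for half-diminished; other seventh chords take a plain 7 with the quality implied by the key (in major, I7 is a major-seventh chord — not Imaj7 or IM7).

iiø7

The pitches F-Ab-Cb-Eb form a half-diminished seventh chord rooted on F.
F is the second degree of Eb major. This is the half-diminished supertonic seventh, borrowed from the parallel minor.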